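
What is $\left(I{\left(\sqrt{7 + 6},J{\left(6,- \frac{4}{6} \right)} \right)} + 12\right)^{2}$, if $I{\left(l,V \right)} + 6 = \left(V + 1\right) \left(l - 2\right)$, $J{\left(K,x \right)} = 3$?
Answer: $212 - 16 \sqrt{13} \approx 154.31$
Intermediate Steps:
$I{\left(l,V \right)} = -6 + \left(1 + V\right) \left(-2 + l\right)$ ($I{\left(l,V \right)} = -6 + \left(V + 1\right) \left(l - 2\right) = -6 + \left(1 + V\right) \left(-2 + l\right)$)
$\left(I{\left(\sqrt{7 + 6},J{\left(6,- \frac{4}{6} \right)} \right)} + 12\right)^{2} = \left(\left(-8 + \sqrt{7 + 6} - 6 + 3 \sqrt{7 + 6}\right) + 12\right)^{2} = \left(\left(-8 + \sqrt{13} - 6 + 3 \sqrt{13}\right) + 12\right)^{2} = \left(\left(-14 + 4 \sqrt{13}\right) + 12\right)^{2} = \left(-2 + 4 \sqrt{13}\right)^{2}$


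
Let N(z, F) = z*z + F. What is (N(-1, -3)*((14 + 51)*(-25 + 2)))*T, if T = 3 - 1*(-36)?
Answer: 116610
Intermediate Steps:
N(z, F) = F + z**2 (N(z, F) = z**2 + F = F + z**2)
T = 39 (T = 3 + 36 = 39)
(N(-1, -3)*((14 + 51)*(-25 + 2)))*T = ((-3 + (-1)**2)*((14 + 51)*(-25 + 2)))*39 = ((-3 + 1)*(65*(-23)))*39 = -2*(-1495)*39 = 2990*39 = 116610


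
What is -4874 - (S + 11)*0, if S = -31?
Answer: -4874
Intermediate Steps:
-4874 - (S + 11)*0 = -4874 - (-31 + 11)*0 = -4874 - (-20)*0 = -4874 - 1*0 = -4874 + 0 = -4874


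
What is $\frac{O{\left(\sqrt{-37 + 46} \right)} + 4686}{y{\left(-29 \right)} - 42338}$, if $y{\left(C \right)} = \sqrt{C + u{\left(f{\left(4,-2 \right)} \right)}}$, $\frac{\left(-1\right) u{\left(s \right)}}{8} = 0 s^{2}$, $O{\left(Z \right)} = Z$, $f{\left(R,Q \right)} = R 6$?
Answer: $- \frac{66174294}{597502091} - \frac{1563 i \sqrt{29}}{597502091} \approx -0.11075 - 1.4087 \cdot 10^{-5} i$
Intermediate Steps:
$f{\left(R,Q \right)} = 6 R$
$u{\left(s \right)} = 0$ ($u{\left(s \right)} = - 8 \cdot 0 s^{2} = \left(-8\right) 0 = 0$)
$y{\left(C \right)} = \sqrt{C}$ ($y{\left(C \right)} = \sqrt{C + 0} = \sqrt{C}$)
$\frac{O{\left(\sqrt{-37 + 46} \right)} + 4686}{y{\left(-29 \right)} - 42338} = \frac{\sqrt{-37 + 46} + 4686}{\sqrt{-29} - 42338} = \frac{\sqrt{9} + 4686}{i \sqrt{29} - 42338} = \frac{3 + 4686}{-42338 + i \sqrt{29}} = \frac{4689}{-42338 + i \sqrt{29}}$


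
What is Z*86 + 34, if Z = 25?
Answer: 2184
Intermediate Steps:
Z*86 + 34 = 25*86 + 34 = 2150 + 34 = 2184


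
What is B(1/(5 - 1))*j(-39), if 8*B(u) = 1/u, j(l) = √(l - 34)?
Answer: I*√73/2 ≈ 4.272*I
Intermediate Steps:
j(l) = √(-34 + l)
B(u) = 1/(8*u)
B(1/(5 - 1))*j(-39) = (1/(8*(1/(5 - 1))))*√(-34 - 39) = (1/(8*(1/4)))*√(-73) = (1/(8*(¼)))*(I*√73) = ((⅛)*4)*(I*√73) = (I*√73)/2 = I*√73/2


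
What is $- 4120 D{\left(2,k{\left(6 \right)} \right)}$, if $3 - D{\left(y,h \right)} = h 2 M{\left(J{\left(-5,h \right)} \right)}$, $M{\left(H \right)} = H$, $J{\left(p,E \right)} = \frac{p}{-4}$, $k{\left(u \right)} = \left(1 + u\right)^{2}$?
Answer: $492340$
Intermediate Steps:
$J{\left(p,E \right)} = - \frac{p}{4}$ ($J{\left(p,E \right)} = p \left(- \frac{1}{4}\right) = - \frac{p}{4}$)
$D{\left(y,h \right)} = 3 - \frac{5 h}{2}$ ($D{\left(y,h \right)} = 3 - h 2 \left(\left(- \frac{1}{4}\right) \left(-5\right)\right) = 3 - 2 h \frac{5}{4} = 3 - \frac{5 h}{2}$)
$- 4120 D{\left(2,k{\left(6 \right)} \right)} = - 4120 \left(3 - \frac{5 \left(1 + 6\right)^{2}}{2}\right) = - 4120 \left(3 - \frac{5 \cdot 7^{2}}{2}\right) = - 4120 \left(3 - \frac{245}{2}\right) = \left(-4120\right) \left(- \frac{239}{2}\right) = 492340$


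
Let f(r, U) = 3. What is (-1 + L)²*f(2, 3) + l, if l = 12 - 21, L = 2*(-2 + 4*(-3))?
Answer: 2514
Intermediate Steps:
L = -28 (L = 2*(-2 - 12) = 2*(-14) = -28)
l = -9
(-1 + L)²*f(2, 3) + l = (-1 - 28)²*3 - 9 = (-29)²*3 - 9 = 841*3 - 9 = 2523 - 9 = 2514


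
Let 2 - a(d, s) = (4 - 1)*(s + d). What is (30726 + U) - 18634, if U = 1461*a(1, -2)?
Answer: 19397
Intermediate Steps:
a(d, s) = 2 - 3*d - 3*s (a(d, s) = 2 - (4 - 1)*(s + d) = 2 - 3*(d + s) = 2 - (3*d + 3*s) = 2 + (-3*d - 3*s) = 2 - 3*d - 3*s)
U = 7305 (U = 1461*(2 - 3*1 - 3*(-2)) = 1461*(2 - 3 + 6) = 1461*5 = 7305)
(30726 + U) - 18634 = (30726 + 7305) - 18634 = 38031 - 18634 = 19397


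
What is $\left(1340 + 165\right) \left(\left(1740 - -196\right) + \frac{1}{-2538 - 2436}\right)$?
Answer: $\frac{14492642815}{4974} \approx 2.9137 \cdot 10^{6}$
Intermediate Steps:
$\left(1340 + 165\right) \left(\left(1740 - -196\right) + \frac{1}{-2538 - 2436}\right) = 1505 \left(\left(1740 + 196\right) + \frac{1}{-4974}\right) = 1505 \left(1936 - \frac{1}{4974}\right) = 1505 \cdot \frac{9629663}{4974} = \frac{14492642815}{4974}$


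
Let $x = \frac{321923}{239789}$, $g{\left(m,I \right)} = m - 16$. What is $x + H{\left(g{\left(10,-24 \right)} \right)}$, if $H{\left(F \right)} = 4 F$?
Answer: $- \frac{5433013}{239789} \approx -22.657$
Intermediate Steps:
$g{\left(m,I \right)} = -16 + m$
$x = \frac{321923}{239789}$ ($x = 321923 \cdot \frac{1}{239789} = \frac{321923}{239789} \approx 1.3425$)
$x + H{\left(g{\left(10,-24 \right)} \right)} = \frac{321923}{239789} + 4 \left(-16 + 10\right) = \frac{321923}{239789} + 4 \left(-6\right) = \frac{321923}{239789} - 24 = - \frac{5433013}{239789}$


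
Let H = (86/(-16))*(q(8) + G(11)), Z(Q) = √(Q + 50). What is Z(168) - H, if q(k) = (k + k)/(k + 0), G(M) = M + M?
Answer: 129 + √218 ≈ 143.76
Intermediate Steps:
G(M) = 2*M
q(k) = 2 (q(k) = (2*k)/k = 2)
Z(Q) = √(50 + Q)
H = -129 (H = (86/(-16))*(2 + 2*11) = (86*(-1/16))*(2 + 22) = -43/8*24 = -129)
Z(168) - H = √(50 + 168) - 1*(-129) = √218 + 129 = 129 + √218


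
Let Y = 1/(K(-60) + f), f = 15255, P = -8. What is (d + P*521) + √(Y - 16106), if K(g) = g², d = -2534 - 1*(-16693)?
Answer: 9991 + I*√636206727755/6285 ≈ 9991.0 + 126.91*I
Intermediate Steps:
d = 14159 (d = -2534 + 16693 = 14159)
Y = 1/18855 (Y = 1/((-60)² + 15255) = 1/(3600 + 15255) = 1/18855 ≈ 5.3036e-5)
(d + P*521) + √(Y - 16106) = (14159 - 8*521) + √(1/18855 - 16106) = (14159 - 4168) + √(-303678629/18855) = 9991 + I*√636206727755/6285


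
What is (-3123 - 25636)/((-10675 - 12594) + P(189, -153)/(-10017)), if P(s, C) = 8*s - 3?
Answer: 96026301/77695694 ≈ 1.2359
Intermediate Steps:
P(s, C) = -3 + 8*s
(-3123 - 25636)/((-10675 - 12594) + P(189, -153)/(-10017)) = (-3123 - 25636)/((-10675 - 12594) + (-3 + 8*189)/(-10017)) = -28759/(-23269 + (-3 + 1512)*(-1/10017)) = -28759/(-23269 + 1509*(-1/10017)) = -28759/(-23269 - 503/3339) = -28759/(-77695694/3339) = -28759*(-3339/77695694) = 96026301/77695694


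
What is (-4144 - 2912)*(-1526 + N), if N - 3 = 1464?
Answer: 416304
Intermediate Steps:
N = 1467 (N = 3 + 1464 = 1467)
(-4144 - 2912)*(-1526 + N) = (-4144 - 2912)*(-1526 + 1467) = -7056*(-59) = 416304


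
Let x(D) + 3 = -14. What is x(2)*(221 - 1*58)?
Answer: -2771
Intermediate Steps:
x(D) = -17 (x(D) = -3 - 14 = -17)
x(2)*(221 - 1*58) = -17*(221 - 1*58) = -17*(221 - 58) = -17*163 = -2771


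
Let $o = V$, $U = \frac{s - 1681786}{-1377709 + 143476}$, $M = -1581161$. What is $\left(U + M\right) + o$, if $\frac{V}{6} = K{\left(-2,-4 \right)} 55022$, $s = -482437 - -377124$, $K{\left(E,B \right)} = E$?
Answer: $- \frac{2766438914926}{1234233} \approx -2.2414 \cdot 10^{6}$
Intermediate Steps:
$s = -105313$ ($s = -482437 + 377124 = -105313$)
$U = \frac{1787099}{1234233}$ ($U = \frac{-105313 - 1681786}{-1377709 + 143476} = - \frac{1787099}{-1234233} = \left(-1787099\right) \left(- \frac{1}{1234233}\right) = \frac{1787099}{1234233} \approx 1.4479$)
$V = -660264$ ($V = 6 \left(\left(-2\right) 55022\right) = 6 \left(-110044\right) = -660264$)
$o = -660264$
$\left(U + M\right) + o = \left(\frac{1787099}{1234233} - 1581161\right) - 660264 = - \frac{1951519297414}{1234233} - 660264 = - \frac{2766438914926}{1234233}$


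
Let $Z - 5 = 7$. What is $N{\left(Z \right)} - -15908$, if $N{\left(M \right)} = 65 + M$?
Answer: $15985$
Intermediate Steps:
$Z = 12$ ($Z = 5 + 7 = 12$)
$N{\left(Z \right)} - -15908 = \left(65 + 12\right) - -15908 = 77 + 15908 = 15985$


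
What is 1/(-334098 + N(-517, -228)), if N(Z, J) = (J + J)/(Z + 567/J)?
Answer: -39481/13190488482 ≈ -2.9931e-6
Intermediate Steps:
N(Z, J) = 2*J/(Z + 567/J) (N(Z, J) = (2*J)/(Z + 567/J) = 2*J/(Z + 567/J))
1/(-334098 + N(-517, -228)) = 1/(-334098 + 2*(-228)²/(567 - 228*(-517))) = 1/(-334098 + 2*51984/(567 + 117876)) = 1/(-334098 + 2*51984/118443) = 1/(-334098 + 2*51984*(1/118443)) = 1/(-334098 + 34656/39481) = 1/(-13190488482/39481) = -39481/13190488482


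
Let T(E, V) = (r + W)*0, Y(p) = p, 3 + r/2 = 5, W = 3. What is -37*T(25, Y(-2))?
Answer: 0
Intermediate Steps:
r = 4 (r = -6 + 2*5 = -6 + 10 = 4)
T(E, V) = 0 (T(E, V) = (4 + 3)*0 = 7*0 = 0)
-37*T(25, Y(-2)) = -37*0 = 0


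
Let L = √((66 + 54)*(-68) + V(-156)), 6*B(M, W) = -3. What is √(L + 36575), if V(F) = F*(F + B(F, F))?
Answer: √(36575 + 3*√1806) ≈ 191.58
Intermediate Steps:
B(M, W) = -½ (B(M, W) = (⅙)*(-3) = -½)
V(F) = F*(-½ + F) (V(F) = F*(F - ½) = F*(-½ + F))
L = 3*√1806 (L = √((66 + 54)*(-68) - 156*(-½ - 156)) = √(120*(-68) - 156*(-313/2)) = √(-8160 + 24414) = √16254 = 3*√1806 ≈ 127.49)
√(L + 36575) = √(3*√1806 + 36575) = √(36575 + 3*√1806)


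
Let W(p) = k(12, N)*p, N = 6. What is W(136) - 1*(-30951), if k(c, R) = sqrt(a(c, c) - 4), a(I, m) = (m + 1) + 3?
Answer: 30951 + 272*sqrt(3) ≈ 31422.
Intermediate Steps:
a(I, m) = 4 + m (a(I, m) = (1 + m) + 3 = 4 + m)
k(c, R) = sqrt(c) (k(c, R) = sqrt((4 + c) - 4) = sqrt(c))
W(p) = 2*p*sqrt(3) (W(p) = sqrt(12)*p = (2*sqrt(3))*p = 2*p*sqrt(3))
W(136) - 1*(-30951) = 2*136*sqrt(3) - 1*(-30951) = 272*sqrt(3) + 30951 = 30951 + 272*sqrt(3)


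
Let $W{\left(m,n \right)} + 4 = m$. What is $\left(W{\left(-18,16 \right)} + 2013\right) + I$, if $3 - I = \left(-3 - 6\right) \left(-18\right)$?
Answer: $1832$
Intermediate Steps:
$W{\left(m,n \right)} = -4 + m$
$I = -159$ ($I = 3 - \left(-3 - 6\right) \left(-18\right) = 3 - \left(-9\right) \left(-18\right) = 3 - 162 = -159$)
$\left(W{\left(-18,16 \right)} + 2013\right) + I = \left(\left(-4 - 18\right) + 2013\right) - 159 = \left(-22 + 2013\right) - 159 = 1991 - 159 = 1832$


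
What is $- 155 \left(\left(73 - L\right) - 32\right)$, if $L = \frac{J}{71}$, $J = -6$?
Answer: $- \frac{452135}{71} \approx -6368.1$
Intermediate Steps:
$L = - \frac{6}{71} \approx -0.084507$
$- 155 \left(\left(73 - L\right) - 32\right) = - 155 \left(\left(73 - - \frac{6}{71}\right) - 32\right) = - 155 \left(\left(73 + \frac{6}{71}\right) - 32\right) = - 155 \left(\frac{5189}{71} - 32\right) = \left(-155\right) \frac{2917}{71} = - \frac{452135}{71}$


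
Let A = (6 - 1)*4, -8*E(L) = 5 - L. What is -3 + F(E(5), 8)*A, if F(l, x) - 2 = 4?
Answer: 117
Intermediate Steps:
E(L) = -5/8 + L/8 (E(L) = -(5 - L)/8 = -5/8 + L/8)
A = 20 (A = 5*4 = 20)
F(l, x) = 6 (F(l, x) = 2 + 4 = 6)
-3 + F(E(5), 8)*A = -3 + 6*20 = -3 + 120 = 117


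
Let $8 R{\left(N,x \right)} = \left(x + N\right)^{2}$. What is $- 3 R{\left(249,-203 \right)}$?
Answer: $- \frac{1587}{2} \approx -793.5$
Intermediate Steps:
$R{\left(N,x \right)} = \frac{\left(N + x\right)^{2}}{8}$ ($R{\left(N,x \right)} = \frac{\left(x + N\right)^{2}}{8} = \frac{\left(N + x\right)^{2}}{8}$)
$- 3 R{\left(249,-203 \right)} = - 3 \frac{\left(249 - 203\right)^{2}}{8} = - 3 \frac{46^{2}}{8} = - 3 \cdot \frac{1}{8} \cdot 2116 = \left(-3\right) \frac{529}{2} = - \frac{1587}{2}$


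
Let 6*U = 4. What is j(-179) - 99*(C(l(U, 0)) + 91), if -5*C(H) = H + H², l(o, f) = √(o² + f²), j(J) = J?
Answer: -9166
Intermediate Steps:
U = ⅔ (U = (⅙)*4 = ⅔ ≈ 0.66667)
l(o, f) = √(f² + o²)
C(H) = -H/5 - H²/5 (C(H) = -(H + H²)/5 = -H/5 - H²/5)
j(-179) - 99*(C(l(U, 0)) + 91) = -179 - 99*(-√(0² + (⅔)²)*(1 + √(0² + (⅔)²))/5 + 91) = -179 - 99*(-√(0 + 4/9)*(1 + √(0 + 4/9))/5 + 91) = -179 - 99*(-√(4/9)*(1 + √(4/9))/5 + 91) = -179 - 99*(-⅕*⅔*(1 + ⅔) + 91) = -179 - 99*(-⅕*⅔*5/3 + 91) = -179 - 99*(-2/9 + 91) = -179 - 99*817/9 = -179 - 1*8987 = -179 - 8987 = -9166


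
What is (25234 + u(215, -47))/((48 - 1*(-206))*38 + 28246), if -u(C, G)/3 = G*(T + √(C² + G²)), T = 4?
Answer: 12899/18949 + 141*√48434/37898 ≈ 1.4995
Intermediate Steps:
u(C, G) = -3*G*(4 + √(C² + G²))
(25234 + u(215, -47))/((48 - 1*(-206))*38 + 28246) = (25234 - 3*(-47)*(4 + √(215² + (-47)²)))/((48 - 1*(-206))*38 + 28246) = (25234 - 3*(-47)*(4 + √(46225 + 2209)))/((48 + 206)*38 + 28246) = (25234 - 3*(-47)*(4 + √48434))/(254*38 + 28246) = (25234 + (564 + 141*√48434))/(9652 + 28246) = (25798 + 141*√48434)/37898 = (25798 + 141*√48434)*(1/37898) = 12899/18949 + 141*√48434/37898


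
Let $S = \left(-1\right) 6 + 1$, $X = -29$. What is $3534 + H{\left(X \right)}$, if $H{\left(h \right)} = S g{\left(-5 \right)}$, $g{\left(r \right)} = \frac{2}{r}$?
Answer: $3536$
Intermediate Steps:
$S = -5$ ($S = -6 + 1 = -5$)
$H{\left(h \right)} = 2$ ($H{\left(h \right)} = - 5 \frac{2}{-5} = - 5 \cdot 2 \left(- \frac{1}{5}\right) = \left(-5\right) \left(- \frac{2}{5}\right) = 2$)
$3534 + H{\left(X \right)} = 3534 + 2 = 3536$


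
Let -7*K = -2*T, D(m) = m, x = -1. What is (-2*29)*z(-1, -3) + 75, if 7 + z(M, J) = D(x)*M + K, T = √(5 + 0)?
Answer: 423 - 116*√5/7 ≈ 385.95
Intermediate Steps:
T = √5 ≈ 2.2361
K = 2*√5/7 (K = -(-2)*√5/7 = 2*√5/7 ≈ 0.63888)
z(M, J) = -7 - M + 2*√5/7 (z(M, J) = -7 + (-M + 2*√5/7) = -7 - M + 2*√5/7)
(-2*29)*z(-1, -3) + 75 = (-2*29)*(-7 - 1*(-1) + 2*√5/7) + 75 = -58*(-7 + 1 + 2*√5/7) + 75 = -58*(-6 + 2*√5/7) + 75 = (348 - 116*√5/7) + 75 = 423 - 116*√5/7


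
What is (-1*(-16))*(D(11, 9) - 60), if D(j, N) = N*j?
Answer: 624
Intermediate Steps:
(-1*(-16))*(D(11, 9) - 60) = (-1*(-16))*(9*11 - 60) = 16*(99 - 60) = 16*39 = 624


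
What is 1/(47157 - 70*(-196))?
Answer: 1/60877 ≈ 1.6427e-5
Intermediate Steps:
1/(47157 - 70*(-196)) = 1/(47157 + 13720) = 1/60877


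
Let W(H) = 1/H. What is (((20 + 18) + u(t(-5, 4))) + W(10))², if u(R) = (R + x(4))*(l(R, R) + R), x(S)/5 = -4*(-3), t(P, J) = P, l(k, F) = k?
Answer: 26204161/100 ≈ 2.6204e+5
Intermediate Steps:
x(S) = 60 (x(S) = 5*(-4*(-3)) = 5*12 = 60)
u(R) = 2*R*(60 + R) (u(R) = (R + 60)*(R + R) = (60 + R)*(2*R) = 2*R*(60 + R))
(((20 + 18) + u(t(-5, 4))) + W(10))² = (((20 + 18) + 2*(-5)*(60 - 5)) + 1/10)² = ((38 + 2*(-5)*55) + ⅒)² = ((38 - 550) + ⅒)² = (-512 + ⅒)² = (-5119/10)² = 26204161/100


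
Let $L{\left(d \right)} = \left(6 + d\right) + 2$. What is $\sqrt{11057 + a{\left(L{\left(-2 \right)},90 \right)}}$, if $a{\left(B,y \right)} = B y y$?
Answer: $13 \sqrt{353} \approx 244.25$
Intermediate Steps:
$L{\left(d \right)} = 8 + d$
$a{\left(B,y \right)} = B y^{2}$
$\sqrt{11057 + a{\left(L{\left(-2 \right)},90 \right)}} = \sqrt{11057 + \left(8 - 2\right) 90^{2}} = \sqrt{11057 + 6 \cdot 8100} = \sqrt{11057 + 48600} = \sqrt{59657} = 13 \sqrt{353}$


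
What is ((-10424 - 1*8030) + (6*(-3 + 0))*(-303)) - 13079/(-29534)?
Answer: -383928921/29534 ≈ -13000.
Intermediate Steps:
((-10424 - 1*8030) + (6*(-3 + 0))*(-303)) - 13079/(-29534) = ((-10424 - 8030) + (6*(-3))*(-303)) - 13079*(-1/29534) = (-18454 - 18*(-303)) + 13079/29534 = (-18454 + 5454) + 13079/29534 = -13000 + 13079/29534 = -383928921/29534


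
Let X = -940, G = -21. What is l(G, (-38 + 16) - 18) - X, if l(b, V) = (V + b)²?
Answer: 4661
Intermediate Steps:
l(G, (-38 + 16) - 18) - X = (((-38 + 16) - 18) - 21)² - 1*(-940) = ((-22 - 18) - 21)² + 940 = (-40 - 21)² + 940 = (-61)² + 940 = 3721 + 940 = 4661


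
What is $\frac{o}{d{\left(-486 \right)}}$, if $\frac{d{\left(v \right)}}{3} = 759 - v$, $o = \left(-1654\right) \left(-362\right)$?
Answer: $\frac{598748}{3735} \approx 160.31$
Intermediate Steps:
$o = 598748$
$d{\left(v \right)} = 2277 - 3 v$ ($d{\left(v \right)} = 3 \left(759 - v\right) = 2277 - 3 v$)
$\frac{o}{d{\left(-486 \right)}} = \frac{598748}{2277 - -1458} = \frac{598748}{2277 + 1458} = \frac{598748}{3735}$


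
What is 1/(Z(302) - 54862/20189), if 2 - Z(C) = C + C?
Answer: -20189/12208640 ≈ -0.0016537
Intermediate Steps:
Z(C) = 2 - 2*C (Z(C) = 2 - (C + C) = 2 - 2*C)
1/(Z(302) - 54862/20189) = 1/((2 - 2*302) - 54862/20189) = 1/((2 - 604) - 54862*1/20189) = 1/(-602 - 54862/20189) = 1/(-12208640/20189) = -20189/12208640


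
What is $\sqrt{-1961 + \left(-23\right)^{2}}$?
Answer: $2 i \sqrt{358} \approx 37.842 i$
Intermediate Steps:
$\sqrt{-1961 + \left(-23\right)^{2}} = \sqrt{-1961 + 529} = \sqrt{-1432} = 2 i \sqrt{358}$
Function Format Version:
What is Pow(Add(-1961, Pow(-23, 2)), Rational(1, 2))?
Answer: Mul(2, I, Pow(358, Rational(1, 2))) ≈ Mul(37.842, I)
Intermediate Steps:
Pow(Add(-1961, Pow(-23, 2)), Rational(1, 2)) = Pow(Add(-1961, 529), Rational(1, 2)) = Pow(-1432, Rational(1, 2)) = Mul(2, I, Pow(358, Rational(1, 2)))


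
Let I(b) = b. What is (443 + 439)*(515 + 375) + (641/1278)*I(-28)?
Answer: 501593246/639 ≈ 7.8497e+5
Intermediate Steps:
(443 + 439)*(515 + 375) + (641/1278)*I(-28) = (443 + 439)*(515 + 375) + (641/1278)*(-28) = 882*890 + (641*(1/1278))*(-28) = 784980 + (641/1278)*(-28) = 784980 - 8974/639 = 501593246/639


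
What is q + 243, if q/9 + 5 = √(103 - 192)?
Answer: 198 + 9*I*√89 ≈ 198.0 + 84.906*I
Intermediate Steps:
q = -45 + 9*I*√89 (q = -45 + 9*√(103 - 192) = -45 + 9*√(-89) = -45 + 9*(I*√89) = -45 + 9*I*√89 ≈ -45.0 + 84.906*I)
q + 243 = (-45 + 9*I*√89) + 243 = 198 + 9*I*√89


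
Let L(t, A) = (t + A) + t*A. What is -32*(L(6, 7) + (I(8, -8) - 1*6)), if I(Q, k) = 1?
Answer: -1600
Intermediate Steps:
L(t, A) = A + t + A*t (L(t, A) = (A + t) + A*t = A + t + A*t)
-32*(L(6, 7) + (I(8, -8) - 1*6)) = -32*((7 + 6 + 7*6) + (1 - 1*6)) = -32*((7 + 6 + 42) + (1 - 6)) = -32*(55 - 5) = -32*50 = -1600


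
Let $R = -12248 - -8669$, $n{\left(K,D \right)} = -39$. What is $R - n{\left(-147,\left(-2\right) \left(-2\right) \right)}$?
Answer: $-3540$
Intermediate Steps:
$R = -3579$ ($R = -12248 + 8669 = -3579$)
$R - n{\left(-147,\left(-2\right) \left(-2\right) \right)} = -3579 - -39 = -3579 + 39 = -3540$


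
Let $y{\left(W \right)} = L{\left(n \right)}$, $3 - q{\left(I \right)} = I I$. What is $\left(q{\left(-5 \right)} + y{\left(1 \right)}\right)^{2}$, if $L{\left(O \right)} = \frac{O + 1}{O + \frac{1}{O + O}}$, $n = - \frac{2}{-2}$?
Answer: $\frac{3844}{9} \approx 427.11$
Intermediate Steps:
$n = 1$ ($n = \left(-2\right) \left(- \frac{1}{2}\right) = 1$)
$L{\left(O \right)} = \frac{1 + O}{O + \frac{1}{2 O}}$
$q{\left(I \right)} = 3 - I^{2}$ ($q{\left(I \right)} = 3 - I I = 3 - I^{2}$)
$y{\left(W \right)} = \frac{4}{3}$ ($y{\left(W \right)} = 2 \cdot 1 \frac{1}{1 + 2 \cdot 1^{2}} \left(1 + 1\right) = 2 \cdot 1 \frac{1}{1 + 2 \cdot 1} \cdot 2 = 2 \cdot 1 \frac{1}{1 + 2} \cdot 2 = 2 \cdot 1 \cdot \frac{1}{3} \cdot 2 = \frac{4}{3}$)
$\left(q{\left(-5 \right)} + y{\left(1 \right)}\right)^{2} = \left(\left(3 - \left(-5\right)^{2}\right) + \frac{4}{3}\right)^{2} = \left(\left(3 - 25\right) + \frac{4}{3}\right)^{2} = \left(-22 + \frac{4}{3}\right)^{2} = \left(- \frac{62}{3}\right)^{2} = \frac{3844}{9}$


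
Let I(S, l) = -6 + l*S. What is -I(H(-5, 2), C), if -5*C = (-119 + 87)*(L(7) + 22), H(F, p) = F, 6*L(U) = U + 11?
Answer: 806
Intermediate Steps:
L(U) = 11/6 + U/6 (L(U) = (U + 11)/6 = (11 + U)/6 = 11/6 + U/6)
C = 160 (C = -(-119 + 87)*((11/6 + (1/6)*7) + 22)/5 = -(-32)*((11/6 + 7/6) + 22)/5 = -(-32)*(3 + 22)/5 = -(-32)*25/5 = -1/5*(-800) = 160)
I(S, l) = -6 + S*l
-I(H(-5, 2), C) = -(-6 - 5*160) = -(-6 - 800) = -1*(-806) = 806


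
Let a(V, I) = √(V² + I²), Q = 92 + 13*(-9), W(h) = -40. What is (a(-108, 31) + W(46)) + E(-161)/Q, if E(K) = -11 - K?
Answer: -46 + 5*√505 ≈ 66.361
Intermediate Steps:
Q = -25 (Q = 92 - 117 = -25)
a(V, I) = √(I² + V²)
(a(-108, 31) + W(46)) + E(-161)/Q = (√(31² + (-108)²) - 40) + (-11 - 1*(-161))/(-25) = (√(961 + 11664) - 40) + (-11 + 161)*(-1/25) = (√12625 - 40) + 150*(-1/25) = (5*√505 - 40) - 6 = (-40 + 5*√505) - 6 = -46 + 5*√505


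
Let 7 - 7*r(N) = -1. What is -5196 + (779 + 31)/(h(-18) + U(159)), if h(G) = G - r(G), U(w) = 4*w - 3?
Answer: -22321542/4297 ≈ -5194.7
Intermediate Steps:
r(N) = 8/7 (r(N) = 1 - 1/7*(-1) = 1 + 1/7 = 8/7)
U(w) = -3 + 4*w
h(G) = -8/7 + G (h(G) = G - 1*8/7 = G - 8/7 = -8/7 + G)
-5196 + (779 + 31)/(h(-18) + U(159)) = -5196 + (779 + 31)/((-8/7 - 18) + (-3 + 4*159)) = -5196 + 810/(-134/7 + (-3 + 636)) = -5196 + 810/(-134/7 + 633) = -5196 + 810/(4297/7) = -5196 + 810*(7/4297) = -5196 + 5670/4297 = -22321542/4297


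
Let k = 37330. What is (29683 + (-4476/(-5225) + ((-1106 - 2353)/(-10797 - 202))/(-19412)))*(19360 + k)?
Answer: 187731245661449127197/111560327230 ≈ 1.6828e+9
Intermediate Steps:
(29683 + (-4476/(-5225) + ((-1106 - 2353)/(-10797 - 202))/(-19412)))*(19360 + k) = (29683 + (-4476/(-5225) + ((-1106 - 2353)/(-10797 - 202))/(-19412)))*(19360 + 37330) = (29683 + (-4476*(-1/5225) - 3459/(-10999)*(-1/19412)))*56690 = (29683 + (4476/5225 - 3459*(-1/10999)*(-1/19412)))*56690 = (29683 + (4476/5225 + (3459/10999)*(-1/19412)))*56690 = (29683 + (4476/5225 - 3459/213512588))*56690 = (29683 + 955664270613/1115603272300)*56690 = (33115407595951513/1115603272300)*56690 = 187731245661449127197/111560327230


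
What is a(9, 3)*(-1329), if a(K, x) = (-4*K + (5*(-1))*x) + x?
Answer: 63792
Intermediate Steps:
a(K, x) = -4*K - 4*x (a(K, x) = (-4*K - 5*x) + x = (-5*x - 4*K) + x = -4*K - 4*x)
a(9, 3)*(-1329) = (-4*9 - 4*3)*(-1329) = (-36 - 12)*(-1329) = -48*(-1329) = 63792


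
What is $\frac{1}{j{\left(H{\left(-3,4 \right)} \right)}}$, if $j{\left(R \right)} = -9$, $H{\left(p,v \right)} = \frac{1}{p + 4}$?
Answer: $- \frac{1}{9} \approx -0.11111$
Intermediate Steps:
$H{\left(p,v \right)} = \frac{1}{4 + p}$
$\frac{1}{j{\left(H{\left(-3,4 \right)} \right)}} = \frac{1}{-9} = - \frac{1}{9}$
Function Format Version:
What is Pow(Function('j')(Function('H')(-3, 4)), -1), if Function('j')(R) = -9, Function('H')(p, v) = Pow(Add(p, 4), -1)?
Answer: Rational(-1, 9) ≈ -0.11111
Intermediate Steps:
Function('H')(p, v) = Pow(Add(4, p), -1)
Pow(Function('j')(Function('H')(-3, 4)), -1) = Pow(-9, -1) = Rational(-1, 9)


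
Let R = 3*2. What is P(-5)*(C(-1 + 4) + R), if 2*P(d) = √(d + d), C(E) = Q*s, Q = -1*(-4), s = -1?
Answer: I*√10 ≈ 3.1623*I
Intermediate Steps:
Q = 4
C(E) = -4 (C(E) = 4*(-1) = -4)
R = 6
P(d) = √2*√d/2 (P(d) = √(d + d)/2 = √(2*d)/2 = (√2*√d)/2 = √2*√d/2)
P(-5)*(C(-1 + 4) + R) = (√2*√(-5)/2)*(-4 + 6) = (√2*(I*√5)/2)*2 = (I*√10/2)*2 = I*√10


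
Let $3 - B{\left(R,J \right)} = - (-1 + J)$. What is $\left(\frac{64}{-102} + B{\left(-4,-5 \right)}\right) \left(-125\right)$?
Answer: $\frac{23125}{51} \approx 453.43$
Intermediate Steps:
$B{\left(R,J \right)} = 2 + J$ ($B{\left(R,J \right)} = 3 - - (-1 + J) = 3 - \left(1 - J\right) = 3 + \left(-1 + J\right) = 2 + J$)
$\left(\frac{64}{-102} + B{\left(-4,-5 \right)}\right) \left(-125\right) = \left(\frac{64}{-102} + \left(2 - 5\right)\right) \left(-125\right) = \left(64 \left(- \frac{1}{102}\right) - 3\right) \left(-125\right) = \left(- \frac{32}{51} - 3\right) \left(-125\right) = \left(- \frac{185}{51}\right) \left(-125\right) = \frac{23125}{51}$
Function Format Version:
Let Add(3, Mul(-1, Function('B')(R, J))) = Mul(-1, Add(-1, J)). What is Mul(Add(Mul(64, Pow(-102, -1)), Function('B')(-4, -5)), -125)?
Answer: Rational(23125, 51) ≈ 453.43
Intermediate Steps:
Function('B')(R, J) = Add(2, J) (Function('B')(R, J) = Add(3, Mul(-1, Mul(-1, Add(-1, J)))) = Add(3, Mul(-1, Add(1, Mul(-1, J)))) = Add(3, Add(-1, J)) = Add(2, J))
Mul(Add(Mul(64, Pow(-102, -1)), Function('B')(-4, -5)), -125) = Mul(Add(Mul(64, Pow(-102, -1)), Add(2, -5)), -125) = Mul(Add(Mul(64, Rational(-1, 102)), -3), -125) = Mul(Add(Rational(-32, 51), -3), -125) = Mul(Rational(-185, 51), -125) = Rational(23125, 51)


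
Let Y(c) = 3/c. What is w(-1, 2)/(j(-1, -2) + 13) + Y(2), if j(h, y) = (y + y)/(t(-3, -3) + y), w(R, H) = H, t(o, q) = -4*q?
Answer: 209/126 ≈ 1.6587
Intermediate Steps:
j(h, y) = 2*y/(12 + y) (j(h, y) = (y + y)/(-4*(-3) + y) = (2*y)/(12 + y) = 2*y/(12 + y))
w(-1, 2)/(j(-1, -2) + 13) + Y(2) = 2/(2*(-2)/(12 - 2) + 13) + 3/2 = 2/(2*(-2)/10 + 13) + 3*(½) = 2/(2*(-2)*(⅒) + 13) + 3/2 = 2/(-⅖ + 13) + 3/2 = 2/(63/5) + 3/2 = 2*(5/63) + 3/2 = 10/63 + 3/2 = 209/126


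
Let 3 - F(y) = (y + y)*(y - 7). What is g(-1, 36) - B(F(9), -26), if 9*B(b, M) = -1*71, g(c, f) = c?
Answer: 62/9 ≈ 6.8889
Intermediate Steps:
F(y) = 3 - 2*y*(-7 + y) (F(y) = 3 - (y + y)*(y - 7) = 3 - 2*y*(-7 + y))
B(b, M) = -71/9 (B(b, M) = (-1*71)/9 = (⅑)*(-71) = -71/9)
g(-1, 36) - B(F(9), -26) = -1 - 1*(-71/9) = -1 + 71/9 = 62/9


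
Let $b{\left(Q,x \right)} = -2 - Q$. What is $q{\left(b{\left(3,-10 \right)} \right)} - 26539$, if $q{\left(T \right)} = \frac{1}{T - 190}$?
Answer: $- \frac{5175106}{195} \approx -26539.0$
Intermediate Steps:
$q{\left(T \right)} = \frac{1}{-190 + T}$
$q{\left(b{\left(3,-10 \right)} \right)} - 26539 = \frac{1}{-190 - 5} - 26539 = \frac{1}{-195} - 26539 = - \frac{1}{195} - 26539 = - \frac{5175106}{195}$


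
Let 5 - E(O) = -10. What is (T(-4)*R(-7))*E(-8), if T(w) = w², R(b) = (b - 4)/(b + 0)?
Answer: 2640/7 ≈ 377.14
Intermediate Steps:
R(b) = (-4 + b)/b
E(O) = 15 (E(O) = 5 - 1*(-10) = 5 + 10 = 15)
(T(-4)*R(-7))*E(-8) = ((-4)²*((-4 - 7)/(-7)))*15 = (16*(-⅐*(-11)))*15 = (16*(11/7))*15 = (176/7)*15 = 2640/7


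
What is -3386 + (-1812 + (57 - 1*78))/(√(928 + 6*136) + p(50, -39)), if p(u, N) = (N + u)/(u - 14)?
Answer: -7651982890/2260103 - 9502272*√109/2260103 ≈ -3429.6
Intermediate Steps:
p(u, N) = (N + u)/(-14 + u)
-3386 + (-1812 + (57 - 1*78))/(√(928 + 6*136) + p(50, -39)) = -3386 + (-1812 + (57 - 1*78))/(√(928 + 6*136) + (-39 + 50)/(-14 + 50)) = -3386 + (-1812 + (57 - 78))/(√(928 + 816) + 11/36) = -3386 + (-1812 - 21)/(√1744 + (1/36)*11) = -3386 - 1833/(4*√109 + 11/36) = -3386 - 1833/(11/36 + 4*√109)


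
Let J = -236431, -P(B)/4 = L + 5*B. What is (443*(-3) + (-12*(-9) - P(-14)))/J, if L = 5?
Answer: 1481/236431 ≈ 0.0062640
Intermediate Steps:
P(B) = -20 - 20*B (P(B) = -4*(5 + 5*B) = -20 - 20*B)
(443*(-3) + (-12*(-9) - P(-14)))/J = (443*(-3) + (-12*(-9) - (-20 - 20*(-14))))/(-236431) = (-1329 + (108 - (-20 + 280)))*(-1/236431) = (-1329 + (108 - 1*260))*(-1/236431) = (-1329 + (108 - 260))*(-1/236431) = (-1329 - 152)*(-1/236431) = -1481*(-1/236431) = 1481/236431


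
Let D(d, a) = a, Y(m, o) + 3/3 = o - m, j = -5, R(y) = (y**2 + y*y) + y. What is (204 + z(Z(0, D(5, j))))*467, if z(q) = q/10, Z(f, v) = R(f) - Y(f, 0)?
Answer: 953147/10 ≈ 95315.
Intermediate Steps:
R(y) = y + 2*y**2 (R(y) = (y**2 + y**2) + y = 2*y**2 + y = y + 2*y**2)
Y(m, o) = -1 + o - m (Y(m, o) = -1 + (o - m) = -1 + o - m)
Z(f, v) = 1 + f + f*(1 + 2*f) (Z(f, v) = f*(1 + 2*f) - (-1 + 0 - f) = f*(1 + 2*f) - (-1 - f) = f*(1 + 2*f) + (1 + f) = 1 + f + f*(1 + 2*f))
z(q) = q/10 (z(q) = q*(1/10) = q/10)
(204 + z(Z(0, D(5, j))))*467 = (204 + (1 + 0 + 0*(1 + 2*0))/10)*467 = (204 + (1 + 0 + 0*(1 + 0))/10)*467 = (204 + (1 + 0 + 0*1)/10)*467 = (204 + (1 + 0 + 0)/10)*467 = (204 + (1/10)*1)*467 = (204 + 1/10)*467 = (2041/10)*467 = 953147/10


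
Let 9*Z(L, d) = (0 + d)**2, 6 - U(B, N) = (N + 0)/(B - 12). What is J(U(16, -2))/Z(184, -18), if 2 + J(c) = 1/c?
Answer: -2/39 ≈ -0.051282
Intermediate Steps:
U(B, N) = 6 - N/(-12 + B) (U(B, N) = 6 - (N + 0)/(B - 12) = 6 - N/(-12 + B))
Z(L, d) = d**2/9 (Z(L, d) = (0 + d)**2/9 = d**2/9)
J(c) = -2 + 1/c
J(U(16, -2))/Z(184, -18) = (-2 + 1/((-72 - 1*(-2) + 6*16)/(-12 + 16)))/(((1/9)*(-18)**2)) = (-2 + 1/((-72 + 2 + 96)/4))/(((1/9)*324)) = (-2 + 1/((1/4)*26))/36 = (-2 + 1/(13/2))*(1/36) = (-2 + 2/13)*(1/36) = -24/13*1/36 = -2/39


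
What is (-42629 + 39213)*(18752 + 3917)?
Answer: -77437304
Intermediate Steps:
(-42629 + 39213)*(18752 + 3917) = -3416*22669 = -77437304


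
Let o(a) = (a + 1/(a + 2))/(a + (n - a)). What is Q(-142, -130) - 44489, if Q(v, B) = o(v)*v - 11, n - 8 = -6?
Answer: -4818449/140 ≈ -34418.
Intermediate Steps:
n = 2 (n = 8 - 6 = 2)
o(a) = a/2 + 1/(2*(2 + a)) (o(a) = (a + 1/(a + 2))/(a + (2 - a)) = (a + 1/(2 + a))/2 = (a + 1/(2 + a))*(½) = a/2 + 1/(2*(2 + a)))
Q(v, B) = -11 + v*(1 + v² + 2*v)/(2*(2 + v)) (Q(v, B) = ((1 + v² + 2*v)/(2*(2 + v)))*v - 11 = v*(1 + v² + 2*v)/(2*(2 + v)) - 11 = -11 + v*(1 + v² + 2*v)/(2*(2 + v)))
Q(-142, -130) - 44489 = (-44 + (-142)³ - 21*(-142) + 2*(-142)²)/(2*(2 - 142)) - 44489 = (½)*(-44 - 2863288 + 2982 + 2*20164)/(-140) - 44489 = (½)*(-1/140)*(-44 - 2863288 + 2982 + 40328) - 44489 = (½)*(-1/140)*(-2820022) - 44489 = 1410011/140 - 44489 = -4818449/140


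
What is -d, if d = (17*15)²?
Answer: -65025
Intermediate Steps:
d = 65025 (d = 255² = 65025)
-d = -1*65025 = -65025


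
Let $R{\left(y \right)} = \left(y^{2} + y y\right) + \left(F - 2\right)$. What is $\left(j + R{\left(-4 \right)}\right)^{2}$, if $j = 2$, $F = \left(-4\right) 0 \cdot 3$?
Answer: $1024$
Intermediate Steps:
$F = 0$ ($F = 0 \cdot 3 = 0$)
$R{\left(y \right)} = -2 + 2 y^{2}$ ($R{\left(y \right)} = \left(y^{2} + y y\right) + \left(0 - 2\right) = \left(y^{2} + y^{2}\right) + \left(0 - 2\right) = 2 y^{2} - 2 = -2 + 2 y^{2}$)
$\left(j + R{\left(-4 \right)}\right)^{2} = \left(2 - \left(2 - 2 \left(-4\right)^{2}\right)\right)^{2} = \left(2 + \left(-2 + 2 \cdot 16\right)\right)^{2} = \left(2 + \left(-2 + 32\right)\right)^{2} = \left(2 + 30\right)^{2} = 32^{2} = 1024$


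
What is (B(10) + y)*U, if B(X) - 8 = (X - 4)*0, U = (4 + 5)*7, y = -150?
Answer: -8946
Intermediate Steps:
U = 63 (U = 9*7 = 63)
B(X) = 8 (B(X) = 8 + (X - 4)*0 = 8 + (-4 + X)*0 = 8 + 0 = 8)
(B(10) + y)*U = (8 - 150)*63 = -142*63 = -8946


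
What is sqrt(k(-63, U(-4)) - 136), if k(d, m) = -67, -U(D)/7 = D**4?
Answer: I*sqrt(203) ≈ 14.248*I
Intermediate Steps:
U(D) = -7*D**4
sqrt(k(-63, U(-4)) - 136) = sqrt(-67 - 136) = sqrt(-203) = I*sqrt(203)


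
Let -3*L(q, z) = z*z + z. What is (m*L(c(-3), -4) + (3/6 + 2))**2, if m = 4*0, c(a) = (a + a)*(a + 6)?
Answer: 25/4 ≈ 6.2500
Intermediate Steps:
c(a) = 2*a*(6 + a) (c(a) = (2*a)*(6 + a) = 2*a*(6 + a))
L(q, z) = -z/3 - z**2/3 (L(q, z) = -(z*z + z)/3 = -(z**2 + z)/3 = -(z + z**2)/3 = -z/3 - z**2/3)
m = 0
(m*L(c(-3), -4) + (3/6 + 2))**2 = (0*(-1/3*(-4)*(1 - 4)) + (3/6 + 2))**2 = (0*(-1/3*(-4)*(-3)) + (3*(1/6) + 2))**2 = (0*(-4) + (1/2 + 2))**2 = (0 + 5/2)**2 = (5/2)**2 = 25/4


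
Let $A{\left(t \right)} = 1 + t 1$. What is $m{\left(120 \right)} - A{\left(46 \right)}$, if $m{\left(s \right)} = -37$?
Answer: $-84$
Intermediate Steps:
$A{\left(t \right)} = 1 + t$
$m{\left(120 \right)} - A{\left(46 \right)} = -37 - \left(1 + 46\right) = -37 - 47 = -84$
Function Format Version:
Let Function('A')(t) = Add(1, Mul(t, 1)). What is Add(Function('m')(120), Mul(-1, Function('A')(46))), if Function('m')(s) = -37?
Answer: -84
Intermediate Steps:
Function('A')(t) = Add(1, t)
Add(Function('m')(120), Mul(-1, Function('A')(46))) = Add(-37, Mul(-1, Add(1, 46))) = Add(-37, Mul(-1, 47)) = Add(-37, -47) = -84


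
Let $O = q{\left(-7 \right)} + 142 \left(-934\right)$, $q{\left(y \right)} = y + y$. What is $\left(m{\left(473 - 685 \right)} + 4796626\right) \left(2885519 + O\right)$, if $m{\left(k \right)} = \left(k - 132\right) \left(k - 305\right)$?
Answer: $13694115061698$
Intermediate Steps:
$q{\left(y \right)} = 2 y$
$m{\left(k \right)} = \left(-305 + k\right) \left(-132 + k\right)$ ($m{\left(k \right)} = \left(-132 + k\right) \left(-305 + k\right) = \left(-305 + k\right) \left(-132 + k\right)$)
$O = -132642$ ($O = 2 \left(-7\right) + 142 \left(-934\right) = -14 - 132628 = -132642$)
$\left(m{\left(473 - 685 \right)} + 4796626\right) \left(2885519 + O\right) = \left(\left(40260 + \left(473 - 685\right)^{2} - 437 \left(473 - 685\right)\right) + 4796626\right) \left(2885519 - 132642\right) = \left(\left(40260 + \left(-212\right)^{2} - -92644\right) + 4796626\right) 2752877 = \left(\left(40260 + 44944 + 92644\right) + 4796626\right) 2752877 = \left(177848 + 4796626\right) 2752877 = 4974474 \cdot 2752877 = 13694115061698$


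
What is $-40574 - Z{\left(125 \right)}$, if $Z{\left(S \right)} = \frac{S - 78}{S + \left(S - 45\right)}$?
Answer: $- \frac{8317717}{205} \approx -40574.0$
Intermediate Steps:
$Z{\left(S \right)} = \frac{-78 + S}{-45 + 2 S}$ ($Z{\left(S \right)} = \frac{-78 + S}{S + \left(-45 + S\right)} = \frac{-78 + S}{-45 + 2 S}$)
$-40574 - Z{\left(125 \right)} = -40574 - \frac{-78 + 125}{-45 + 2 \cdot 125} = -40574 - \frac{1}{-45 + 250} \cdot 47 = -40574 - \frac{1}{205} \cdot 47 = -40574 - \frac{47}{205} = - \frac{8317717}{205}$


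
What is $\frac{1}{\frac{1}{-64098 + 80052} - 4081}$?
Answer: $- \frac{15954}{65108273} \approx -0.00024504$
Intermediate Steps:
$\frac{1}{\frac{1}{-64098 + 80052} - 4081} = \frac{1}{\frac{1}{15954} - 4081} = \frac{1}{- \frac{65108273}{15954}} = - \frac{15954}{65108273}$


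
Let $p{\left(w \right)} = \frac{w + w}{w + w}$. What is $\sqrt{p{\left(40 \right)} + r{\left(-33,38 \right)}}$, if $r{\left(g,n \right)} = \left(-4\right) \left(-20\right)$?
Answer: $9$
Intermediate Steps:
$r{\left(g,n \right)} = 80$
$p{\left(w \right)} = 1$ ($p{\left(w \right)} = \frac{2 w}{2 w} = 2 w \frac{1}{2 w} = 1$)
$\sqrt{p{\left(40 \right)} + r{\left(-33,38 \right)}} = \sqrt{1 + 80} = \sqrt{81} = 9$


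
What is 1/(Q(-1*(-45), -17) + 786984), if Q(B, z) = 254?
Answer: 1/787238 ≈ 1.2703e-6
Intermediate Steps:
1/(Q(-1*(-45), -17) + 786984) = 1/(254 + 786984) = 1/787238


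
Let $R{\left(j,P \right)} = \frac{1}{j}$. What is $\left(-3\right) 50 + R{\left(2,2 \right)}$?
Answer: $- \frac{299}{2} \approx -149.5$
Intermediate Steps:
$\left(-3\right) 50 + R{\left(2,2 \right)} = \left(-3\right) 50 + \frac{1}{2} = -150 + \frac{1}{2} = - \frac{299}{2}$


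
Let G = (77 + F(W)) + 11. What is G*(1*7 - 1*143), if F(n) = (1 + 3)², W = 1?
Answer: -14144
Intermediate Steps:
F(n) = 16 (F(n) = 4² = 16)
G = 104 (G = (77 + 16) + 11 = 93 + 11 = 104)
G*(1*7 - 1*143) = 104*(1*7 - 1*143) = 104*(7 - 143) = 104*(-136) = -14144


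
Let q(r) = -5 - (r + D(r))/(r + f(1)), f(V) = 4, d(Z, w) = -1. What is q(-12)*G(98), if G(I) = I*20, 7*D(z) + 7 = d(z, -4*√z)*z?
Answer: -12565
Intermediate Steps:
D(z) = -1 - z/7 (D(z) = -1 + (-z)/7 = -1 - z/7)
q(r) = -5 - (-1 + 6*r/7)/(4 + r) (q(r) = -5 - (r + (-1 - r/7))/(r + 4) = -5 - (-1 + 6*r/7)/(4 + r))
G(I) = 20*I
q(-12)*G(98) = ((-133 - 41*(-12))/(7*(4 - 12)))*(20*98) = ((⅐)*(-133 + 492)/(-8))*1960 = ((⅐)*(-⅛)*359)*1960 = -359/56*1960 = -12565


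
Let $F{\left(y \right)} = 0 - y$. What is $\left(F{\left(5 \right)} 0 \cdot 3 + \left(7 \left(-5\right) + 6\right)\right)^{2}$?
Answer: $841$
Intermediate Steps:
$F{\left(y \right)} = - y$
$\left(F{\left(5 \right)} 0 \cdot 3 + \left(7 \left(-5\right) + 6\right)\right)^{2} = \left(\left(-1\right) 5 \cdot 0 \cdot 3 + \left(7 \left(-5\right) + 6\right)\right)^{2} = \left(\left(-5\right) 0 \cdot 3 + \left(-35 + 6\right)\right)^{2} = \left(0 \cdot 3 - 29\right)^{2} = \left(0 - 29\right)^{2} = \left(-29\right)^{2} = 841$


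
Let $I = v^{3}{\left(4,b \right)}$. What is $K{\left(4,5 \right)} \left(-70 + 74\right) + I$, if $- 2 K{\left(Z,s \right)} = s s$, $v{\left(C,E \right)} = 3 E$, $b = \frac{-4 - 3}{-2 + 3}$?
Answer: $-9311$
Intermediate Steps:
$b = -7$ ($b = - \frac{7}{1} = \left(-7\right) 1 = -7$)
$I = -9261$ ($I = \left(3 \left(-7\right)\right)^{3} = \left(-21\right)^{3} = -9261$)
$K{\left(Z,s \right)} = - \frac{s^{2}}{2}$ ($K{\left(Z,s \right)} = - \frac{s s}{2} = - \frac{s^{2}}{2}$)
$K{\left(4,5 \right)} \left(-70 + 74\right) + I = - \frac{5^{2}}{2} \left(-70 + 74\right) - 9261 = \left(- \frac{1}{2}\right) 25 \cdot 4 - 9261 = \left(- \frac{25}{2}\right) 4 - 9261 = -50 - 9261 = -9311$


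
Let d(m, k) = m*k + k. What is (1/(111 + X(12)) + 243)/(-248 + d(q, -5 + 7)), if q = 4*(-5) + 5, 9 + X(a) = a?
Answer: -27703/31464 ≈ -0.88047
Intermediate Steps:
X(a) = -9 + a
q = -15 (q = -20 + 5 = -15)
d(m, k) = k + k*m (d(m, k) = k*m + k = k + k*m)
(1/(111 + X(12)) + 243)/(-248 + d(q, -5 + 7)) = (1/(111 + (-9 + 12)) + 243)/(-248 + (-5 + 7)*(1 - 15)) = (1/(111 + 3) + 243)/(-248 + 2*(-14)) = (1/114 + 243)/(-248 - 28) = (1/114 + 243)/(-276) = (27703/114)*(-1/276) = -27703/31464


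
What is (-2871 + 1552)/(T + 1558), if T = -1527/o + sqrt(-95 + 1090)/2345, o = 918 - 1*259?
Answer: -980059356804996475/1155922316907413206 + 268651003691*sqrt(995)/1155922316907413206 ≈ -0.84785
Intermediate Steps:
o = 659 (o = 918 - 259 = 659)
T = -1527/659 + sqrt(995)/2345 (T = -1527/659 + sqrt(-95 + 1090)/2345 = -1527*1/659 + sqrt(995)*(1/2345) = -1527/659 + sqrt(995)/2345 ≈ -2.3037)
(-2871 + 1552)/(T + 1558) = (-2871 + 1552)/((-1527/659 + sqrt(995)/2345) + 1558) = -1319/(1025195/659 + sqrt(995)/2345)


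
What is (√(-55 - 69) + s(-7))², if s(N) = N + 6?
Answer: (1 - 2*I*√31)² ≈ -123.0 - 22.271*I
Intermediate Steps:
s(N) = 6 + N
(√(-55 - 69) + s(-7))² = (√(-55 - 69) + (6 - 7))² = (√(-124) - 1)² = (2*I*√31 - 1)² = (-1 + 2*I*√31)²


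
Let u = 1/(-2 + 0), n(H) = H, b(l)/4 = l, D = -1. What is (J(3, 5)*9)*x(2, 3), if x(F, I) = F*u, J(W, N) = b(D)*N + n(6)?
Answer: 126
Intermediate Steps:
b(l) = 4*l
u = -1/2 (u = 1/(-2) = -1/2 ≈ -0.50000)
J(W, N) = 6 - 4*N (J(W, N) = (4*(-1))*N + 6 = -4*N + 6 = 6 - 4*N)
x(F, I) = -F/2 (x(F, I) = F*(-1/2) = -F/2)
(J(3, 5)*9)*x(2, 3) = ((6 - 4*5)*9)*(-1/2*2) = ((6 - 20)*9)*(-1) = -14*9*(-1) = -126*(-1) = 126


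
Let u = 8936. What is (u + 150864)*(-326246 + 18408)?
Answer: -49192512400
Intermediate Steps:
(u + 150864)*(-326246 + 18408) = (8936 + 150864)*(-326246 + 18408) = 159800*(-307838) = -49192512400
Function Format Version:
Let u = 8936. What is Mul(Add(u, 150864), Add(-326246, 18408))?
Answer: -49192512400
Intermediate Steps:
Mul(Add(u, 150864), Add(-326246, 18408)) = Mul(Add(8936, 150864), Add(-326246, 18408)) = Mul(159800, -307838) = -49192512400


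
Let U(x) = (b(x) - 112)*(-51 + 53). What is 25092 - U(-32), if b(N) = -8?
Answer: 25332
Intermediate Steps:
U(x) = -240 (U(x) = (-8 - 112)*(-51 + 53) = -120*2 = -240)
25092 - U(-32) = 25092 - 1*(-240) = 25092 + 240 = 25332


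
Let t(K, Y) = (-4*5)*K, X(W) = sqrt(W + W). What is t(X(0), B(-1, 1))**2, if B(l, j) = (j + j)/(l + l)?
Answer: 0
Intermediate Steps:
B(l, j) = j/l (B(l, j) = (2*j)/((2*l)) = (2*j)*(1/(2*l)) = j/l)
X(W) = sqrt(2)*sqrt(W) (X(W) = sqrt(2*W) = sqrt(2)*sqrt(W))
t(K, Y) = -20*K
t(X(0), B(-1, 1))**2 = (-20*sqrt(2)*sqrt(0))**2 = (-20*sqrt(2)*0)**2 = (-20*0)**2 = 0**2 = 0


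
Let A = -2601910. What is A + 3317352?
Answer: 715442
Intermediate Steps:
A + 3317352 = -2601910 + 3317352 = 715442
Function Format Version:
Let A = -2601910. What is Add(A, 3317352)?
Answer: 715442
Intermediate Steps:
Add(A, 3317352) = Add(-2601910, 3317352) = 715442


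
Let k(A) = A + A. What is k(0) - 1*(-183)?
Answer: 183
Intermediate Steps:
k(A) = 2*A
k(0) - 1*(-183) = 2*0 - 1*(-183) = 0 + 183 = 183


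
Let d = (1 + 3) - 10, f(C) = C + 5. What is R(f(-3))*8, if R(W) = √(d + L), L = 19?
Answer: 8*√13 ≈ 28.844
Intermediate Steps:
f(C) = 5 + C
d = -6 (d = 4 - 10 = -6)
R(W) = √13 (R(W) = √(-6 + 19) = √13)
R(f(-3))*8 = √13*8 = 8*√13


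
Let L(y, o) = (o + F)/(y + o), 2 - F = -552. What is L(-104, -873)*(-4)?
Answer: -1276/977 ≈ -1.3060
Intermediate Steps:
F = 554 (F = 2 - 1*(-552) = 2 + 552 = 554)
L(y, o) = (554 + o)/(o + y) (L(y, o) = (o + 554)/(y + o) = (554 + o)/(o + y))
L(-104, -873)*(-4) = ((554 - 873)/(-873 - 104))*(-4) = (-319/(-977))*(-4) = -1/977*(-319)*(-4) = (319/977)*(-4) = -1276/977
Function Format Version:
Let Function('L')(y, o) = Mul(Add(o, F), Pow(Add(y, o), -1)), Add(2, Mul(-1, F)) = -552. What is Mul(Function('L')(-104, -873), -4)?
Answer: Rational(-1276, 977) ≈ -1.3060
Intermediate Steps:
F = 554 (F = Add(2, Mul(-1, -552)) = Add(2, 552) = 554)
Function('L')(y, o) = Mul(Pow(Add(o, y), -1), Add(554, o)) (Function('L')(y, o) = Mul(Add(o, 554), Pow(Add(y, o), -1)) = Mul(Add(554, o), Pow(Add(o, y), -1)) = Mul(Pow(Add(o, y), -1), Add(554, o)))
Mul(Function('L')(-104, -873), -4) = Mul(Mul(Pow(Add(-873, -104), -1), Add(554, -873)), -4) = Mul(Mul(Pow(-977, -1), -319), -4) = Mul(Mul(Rational(-1, 977), -319), -4) = Mul(Rational(319, 977), -4) = Rational(-1276, 977)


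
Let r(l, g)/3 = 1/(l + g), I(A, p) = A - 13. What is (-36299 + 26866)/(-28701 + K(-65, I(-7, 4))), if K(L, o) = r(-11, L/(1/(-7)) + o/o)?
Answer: 4197685/12771942 ≈ 0.32866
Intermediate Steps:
I(A, p) = -13 + A
r(l, g) = 3/(g + l) (r(l, g) = 3/(l + g) = 3/(g + l))
K(L, o) = 3/(-10 - 7*L) (K(L, o) = 3/((L/(1/(-7)) + o/o) - 11) = 3/((L/(-1/7) + 1) - 11) = 3/((L*(-7) + 1) - 11) = 3/((-7*L + 1) - 11) = 3/((1 - 7*L) - 11) = 3/(-10 - 7*L))
(-36299 + 26866)/(-28701 + K(-65, I(-7, 4))) = (-36299 + 26866)/(-28701 - 3/(10 + 7*(-65))) = -9433/(-28701 - 3/(10 - 455)) = -9433/(-28701 - 3/(-445)) = -9433/(-28701 - 3*(-1/445)) = -9433/(-28701 + 3/445) = -9433/(-12771942/445) = -9433*(-445/12771942) = 4197685/12771942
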